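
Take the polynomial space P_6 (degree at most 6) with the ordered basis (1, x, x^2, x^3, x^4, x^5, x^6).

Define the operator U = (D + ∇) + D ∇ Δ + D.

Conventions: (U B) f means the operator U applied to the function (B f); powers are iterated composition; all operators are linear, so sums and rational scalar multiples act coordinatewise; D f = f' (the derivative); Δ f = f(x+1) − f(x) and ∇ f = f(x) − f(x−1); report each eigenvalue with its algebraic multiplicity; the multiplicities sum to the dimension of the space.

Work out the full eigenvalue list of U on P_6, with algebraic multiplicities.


image of 1: 0
image of x: 3
image of x^2: 6x - 1
image of x^3: 9x^2 - 3x + 7
image of x^4: 12x^3 - 6x^2 + 28x - 1
image of x^5: 15x^4 - 10x^3 + 70x^2 - 5x + 11
image of x^6: 18x^5 - 15x^4 + 140x^3 - 15x^2 + 66x - 1
the matrix is upper triangular; its diagonal is (0, 0, 0, 0, 0, 0, 0)
for a triangular matrix the eigenvalues are the diagonal entries, with algebraic multiplicity their repetition count

λ = 0 (multiplicity 7)


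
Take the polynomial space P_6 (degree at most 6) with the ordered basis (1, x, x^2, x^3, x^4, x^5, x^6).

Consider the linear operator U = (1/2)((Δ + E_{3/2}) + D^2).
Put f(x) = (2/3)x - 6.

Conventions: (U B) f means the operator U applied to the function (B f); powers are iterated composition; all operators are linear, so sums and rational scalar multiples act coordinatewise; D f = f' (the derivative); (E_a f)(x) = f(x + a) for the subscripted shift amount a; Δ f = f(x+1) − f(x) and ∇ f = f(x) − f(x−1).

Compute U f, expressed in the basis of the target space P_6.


Δ f = 2/3
E_{3/2} f = (2/3)x - 5
(Δ + E_{3/2}) f = (2/3)x - 13/3
D f = 2/3
D D f = 0
((Δ + E_{3/2}) + D^2) f = (2/3)x - 13/3
((1/2)((Δ + E_{3/2}) + D^2)) f = (1/3)x - 13/6

g(x) = (1/3)x - 13/6


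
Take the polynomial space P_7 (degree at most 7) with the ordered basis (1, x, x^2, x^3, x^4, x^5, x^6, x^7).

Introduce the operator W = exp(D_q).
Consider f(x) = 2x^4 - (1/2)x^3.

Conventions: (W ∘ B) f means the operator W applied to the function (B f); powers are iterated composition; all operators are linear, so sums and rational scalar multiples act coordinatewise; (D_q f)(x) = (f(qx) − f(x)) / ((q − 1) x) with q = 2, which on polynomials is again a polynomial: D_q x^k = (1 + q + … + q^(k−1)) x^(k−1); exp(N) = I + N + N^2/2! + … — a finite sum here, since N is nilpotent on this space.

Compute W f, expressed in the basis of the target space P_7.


order-1 term: 30x^3 - (7/2)x^2
order-2 term: 105x^2 - (21/4)x
order-3 term: 105x - 7/4
order-4 term: 105/4
the series for exp(D_q) f terminates at order 4
exp(D_q) f = 2x^4 + (59/2)x^3 + (203/2)x^2 + (399/4)x + 49/2

the result is g(x) = 2x^4 + (59/2)x^3 + (203/2)x^2 + (399/4)x + 49/2


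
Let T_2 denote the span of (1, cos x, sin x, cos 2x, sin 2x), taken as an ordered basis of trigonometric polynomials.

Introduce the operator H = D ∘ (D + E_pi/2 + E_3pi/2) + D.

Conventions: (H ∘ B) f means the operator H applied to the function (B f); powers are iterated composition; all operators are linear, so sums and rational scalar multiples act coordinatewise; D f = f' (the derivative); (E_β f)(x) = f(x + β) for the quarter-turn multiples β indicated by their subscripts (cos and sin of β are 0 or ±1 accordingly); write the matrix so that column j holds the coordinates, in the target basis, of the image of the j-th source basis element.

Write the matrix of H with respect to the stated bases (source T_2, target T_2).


the matrix is [[0, 0, 0, 0, 0]; [0, -1, 1, 0, 0]; [0, -1, -1, 0, 0]; [0, 0, 0, -4, -2]; [0, 0, 0, 2, -4]] (rows listed top to bottom)

image of 1: 0
image of cos x: -cos x - sin x
image of sin x: cos x - sin x
image of cos 2x: -4cos 2x + 2sin 2x
image of sin 2x: -2cos 2x - 4sin 2x
each image's coordinates form column j of the matrix


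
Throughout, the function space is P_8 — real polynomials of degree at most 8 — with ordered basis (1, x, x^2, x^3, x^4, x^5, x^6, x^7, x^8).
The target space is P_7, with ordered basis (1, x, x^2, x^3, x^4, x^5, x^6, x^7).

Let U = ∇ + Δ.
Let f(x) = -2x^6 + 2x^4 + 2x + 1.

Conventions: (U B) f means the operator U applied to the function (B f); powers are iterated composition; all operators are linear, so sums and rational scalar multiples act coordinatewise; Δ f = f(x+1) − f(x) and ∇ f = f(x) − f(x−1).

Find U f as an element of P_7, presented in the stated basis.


the result is g(x) = -24x^5 - 64x^3 - 8x + 4

∇ f = -12x^5 + 30x^4 - 32x^3 + 18x^2 - 4x + 2
Δ f = -12x^5 - 30x^4 - 32x^3 - 18x^2 - 4x + 2
(∇ + Δ) f = -24x^5 - 64x^3 - 8x + 4


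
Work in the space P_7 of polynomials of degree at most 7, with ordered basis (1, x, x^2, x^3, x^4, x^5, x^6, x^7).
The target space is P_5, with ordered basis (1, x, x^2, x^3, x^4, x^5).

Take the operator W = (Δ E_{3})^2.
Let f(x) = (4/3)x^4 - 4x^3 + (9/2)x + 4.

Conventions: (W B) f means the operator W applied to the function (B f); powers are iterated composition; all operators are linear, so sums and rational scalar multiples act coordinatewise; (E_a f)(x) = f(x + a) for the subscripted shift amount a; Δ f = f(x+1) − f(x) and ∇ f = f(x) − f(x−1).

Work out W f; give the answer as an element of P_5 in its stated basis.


the image equals g(x) = 16x^2 + 200x + 1856/3

E_{3} f = (4/3)x^4 + 12x^3 + 36x^2 + (81/2)x + 35/2
Δ E_{3} f = (16/3)x^3 + 44x^2 + (340/3)x + 539/6
E_{3} (Δ E_{3}) f = (16/3)x^3 + 92x^2 + (1564/3)x + 5819/6
Δ E_{3} (Δ E_{3}) f = 16x^2 + 200x + 1856/3


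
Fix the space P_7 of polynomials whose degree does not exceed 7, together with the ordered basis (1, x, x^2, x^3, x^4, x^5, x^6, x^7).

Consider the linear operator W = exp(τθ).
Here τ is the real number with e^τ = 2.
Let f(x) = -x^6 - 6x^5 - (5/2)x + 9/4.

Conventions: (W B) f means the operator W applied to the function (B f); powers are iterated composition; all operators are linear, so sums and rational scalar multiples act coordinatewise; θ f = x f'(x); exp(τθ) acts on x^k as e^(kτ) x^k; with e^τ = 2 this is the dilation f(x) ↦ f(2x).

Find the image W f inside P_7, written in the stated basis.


exp(τθ) x^k = e^(kτ) x^k; with e^τ = 2 this sends x^k to 2^k x^k
x ↦ 2 x
x^5 ↦ 32 x^5
x^6 ↦ 64 x^6
applying this coordinatewise to f: exp(τθ) f = -64x^6 - 192x^5 - 5x + 9/4

the result is g(x) = -64x^6 - 192x^5 - 5x + 9/4


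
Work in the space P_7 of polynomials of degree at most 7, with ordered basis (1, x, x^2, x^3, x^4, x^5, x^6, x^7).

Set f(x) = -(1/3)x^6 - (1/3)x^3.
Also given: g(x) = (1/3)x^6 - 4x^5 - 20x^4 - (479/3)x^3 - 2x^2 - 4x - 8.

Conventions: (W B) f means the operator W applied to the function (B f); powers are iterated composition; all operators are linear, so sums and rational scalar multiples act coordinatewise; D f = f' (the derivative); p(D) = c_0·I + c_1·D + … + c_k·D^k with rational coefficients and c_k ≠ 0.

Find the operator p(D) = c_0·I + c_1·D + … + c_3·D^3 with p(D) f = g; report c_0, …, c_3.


p(D) = -I + 2·D + 2·D^2 + 4·D^3, i.e. c_0 = -1, c_1 = 2, c_2 = 2, c_3 = 4

D^0 f = -(1/3)x^6 - (1/3)x^3
D^1 f = -2x^5 - x^2
D^2 f = -10x^4 - 2x
D^3 f = -40x^3 - 2
matching coefficients of g against c_0 f + c_1 Df + … from the top degree down determines the c_i
solution: c_0 = -1, c_1 = 2, c_2 = 2, c_3 = 4


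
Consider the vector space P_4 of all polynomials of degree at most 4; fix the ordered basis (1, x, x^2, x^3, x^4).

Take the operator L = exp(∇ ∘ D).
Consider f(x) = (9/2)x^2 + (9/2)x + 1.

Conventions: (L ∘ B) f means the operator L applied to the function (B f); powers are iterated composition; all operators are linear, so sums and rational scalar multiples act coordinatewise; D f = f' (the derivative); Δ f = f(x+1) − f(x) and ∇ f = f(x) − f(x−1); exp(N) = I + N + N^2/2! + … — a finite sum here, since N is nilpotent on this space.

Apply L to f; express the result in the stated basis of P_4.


order-1 term: 9
the series for exp(∇ ∘ D) f terminates at order 1
exp(∇ ∘ D) f = (9/2)x^2 + (9/2)x + 10

the result is g(x) = (9/2)x^2 + (9/2)x + 10


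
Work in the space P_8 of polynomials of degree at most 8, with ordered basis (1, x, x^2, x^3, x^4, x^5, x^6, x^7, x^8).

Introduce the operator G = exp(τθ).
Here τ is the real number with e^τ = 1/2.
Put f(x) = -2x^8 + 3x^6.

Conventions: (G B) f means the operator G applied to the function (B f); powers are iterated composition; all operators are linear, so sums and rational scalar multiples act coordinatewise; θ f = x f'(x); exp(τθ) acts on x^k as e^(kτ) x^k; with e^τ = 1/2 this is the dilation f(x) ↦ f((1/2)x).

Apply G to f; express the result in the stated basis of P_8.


exp(τθ) x^k = e^(kτ) x^k; with e^τ = 1/2 this sends x^k to (1/2)^k x^k
x^6 ↦ 1/64 x^6
x^8 ↦ 1/256 x^8
applying this coordinatewise to f: exp(τθ) f = -(1/128)x^8 + (3/64)x^6

g(x) = -(1/128)x^8 + (3/64)x^6


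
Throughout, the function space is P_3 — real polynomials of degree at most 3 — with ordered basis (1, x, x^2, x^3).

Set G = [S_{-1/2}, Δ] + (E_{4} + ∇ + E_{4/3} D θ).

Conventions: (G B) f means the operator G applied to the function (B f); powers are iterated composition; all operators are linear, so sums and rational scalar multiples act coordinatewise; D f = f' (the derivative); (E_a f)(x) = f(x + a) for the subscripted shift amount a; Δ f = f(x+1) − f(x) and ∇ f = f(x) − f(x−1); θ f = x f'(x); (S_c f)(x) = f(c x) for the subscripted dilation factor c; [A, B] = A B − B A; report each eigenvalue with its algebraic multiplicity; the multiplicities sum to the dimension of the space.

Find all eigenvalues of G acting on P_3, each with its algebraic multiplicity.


image of 1: 1
image of x: x + 15/2
image of x^2: x^2 + (25/2)x + 253/12
image of x^3: x^3 + (201/8)x^2 + (543/8)x + 657/8
the matrix is upper triangular; its diagonal is (1, 1, 1, 1)
for a triangular matrix the eigenvalues are the diagonal entries, with algebraic multiplicity their repetition count

λ = 1 (multiplicity 4)


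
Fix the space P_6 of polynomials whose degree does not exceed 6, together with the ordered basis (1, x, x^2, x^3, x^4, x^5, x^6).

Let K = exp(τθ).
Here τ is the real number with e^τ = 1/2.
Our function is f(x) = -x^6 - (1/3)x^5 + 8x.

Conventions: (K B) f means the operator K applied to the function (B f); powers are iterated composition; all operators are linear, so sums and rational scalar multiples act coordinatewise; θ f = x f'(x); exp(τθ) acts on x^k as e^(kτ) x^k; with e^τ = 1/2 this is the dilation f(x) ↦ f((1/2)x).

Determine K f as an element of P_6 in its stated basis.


exp(τθ) x^k = e^(kτ) x^k; with e^τ = 1/2 this sends x^k to (1/2)^k x^k
x ↦ 1/2 x
x^5 ↦ 1/32 x^5
x^6 ↦ 1/64 x^6
applying this coordinatewise to f: exp(τθ) f = -(1/64)x^6 - (1/96)x^5 + 4x

the image equals g(x) = -(1/64)x^6 - (1/96)x^5 + 4x


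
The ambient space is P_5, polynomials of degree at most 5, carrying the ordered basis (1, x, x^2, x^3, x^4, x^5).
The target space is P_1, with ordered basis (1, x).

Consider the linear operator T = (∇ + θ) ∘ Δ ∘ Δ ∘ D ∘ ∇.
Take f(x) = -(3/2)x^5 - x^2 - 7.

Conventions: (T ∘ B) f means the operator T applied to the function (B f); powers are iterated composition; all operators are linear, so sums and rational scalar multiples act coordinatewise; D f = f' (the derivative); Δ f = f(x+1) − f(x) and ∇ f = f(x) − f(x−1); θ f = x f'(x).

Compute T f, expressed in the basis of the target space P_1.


∇ f = -(15/2)x^4 + 15x^3 - 15x^2 + (11/2)x - 1/2
D ∇ f = -30x^3 + 45x^2 - 30x + 11/2
Δ D ∇ f = -90x^2 - 15
Δ Δ D ∇ f = -180x - 90
∇ (Δ ∘ Δ ∘ D) ∇ f = -180
θ (Δ ∘ Δ ∘ D) ∇ f = -180x
(∇ + θ) (Δ ∘ Δ ∘ D) ∇ f = -180x - 180

the result is g(x) = -180x - 180


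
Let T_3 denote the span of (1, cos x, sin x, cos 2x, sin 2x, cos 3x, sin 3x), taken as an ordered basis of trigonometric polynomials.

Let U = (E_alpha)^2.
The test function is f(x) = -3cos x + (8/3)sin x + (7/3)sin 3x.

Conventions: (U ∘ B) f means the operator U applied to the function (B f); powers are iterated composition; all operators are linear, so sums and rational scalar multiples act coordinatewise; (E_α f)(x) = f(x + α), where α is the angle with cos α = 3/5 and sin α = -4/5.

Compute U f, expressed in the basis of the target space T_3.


g(x) = -(43/25)cos x - (272/75)sin x + (24024/15625)cos 3x + (82271/46875)sin 3x

E_alpha f = -(59/15)cos x - (4/5)sin x - (308/375)cos 3x - (273/125)sin 3x
E_alpha E_alpha f = -(43/25)cos x - (272/75)sin x + (24024/15625)cos 3x + (82271/46875)sin 3x


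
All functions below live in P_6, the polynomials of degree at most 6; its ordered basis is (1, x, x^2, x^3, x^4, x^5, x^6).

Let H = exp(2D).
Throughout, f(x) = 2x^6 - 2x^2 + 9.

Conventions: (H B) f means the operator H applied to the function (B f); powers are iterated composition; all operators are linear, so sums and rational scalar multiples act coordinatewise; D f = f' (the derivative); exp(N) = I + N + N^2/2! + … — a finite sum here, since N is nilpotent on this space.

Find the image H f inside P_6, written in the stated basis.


order-1 term: 24x^5 - 8x
order-2 term: 120x^4 - 8
order-3 term: 320x^3
order-4 term: 480x^2
order-5 term: 384x
order-6 term: 128
the series for exp(2D) f terminates at order 6
exp(2D) f = 2x^6 + 24x^5 + 120x^4 + 320x^3 + 478x^2 + 376x + 129

the image equals g(x) = 2x^6 + 24x^5 + 120x^4 + 320x^3 + 478x^2 + 376x + 129


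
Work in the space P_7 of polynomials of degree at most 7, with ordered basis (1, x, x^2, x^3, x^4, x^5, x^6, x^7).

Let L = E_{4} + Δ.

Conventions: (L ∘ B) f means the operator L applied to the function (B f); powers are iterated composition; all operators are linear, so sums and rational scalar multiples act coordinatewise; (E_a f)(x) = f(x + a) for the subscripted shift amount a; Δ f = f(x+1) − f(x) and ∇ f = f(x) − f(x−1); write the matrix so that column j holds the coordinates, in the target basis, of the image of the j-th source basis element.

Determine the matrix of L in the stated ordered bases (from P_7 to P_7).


the matrix is [[1, 5, 17, 65, 257, 1025, 4097, 16385]; [0, 1, 10, 51, 260, 1285, 6150, 28679]; [0, 0, 1, 15, 102, 650, 3855, 21525]; [0, 0, 0, 1, 20, 170, 1300, 8995]; [0, 0, 0, 0, 1, 25, 255, 2275]; [0, 0, 0, 0, 0, 1, 30, 357]; [0, 0, 0, 0, 0, 0, 1, 35]; [0, 0, 0, 0, 0, 0, 0, 1]] (rows listed top to bottom)

image of 1: 1
image of x: x + 5
image of x^2: x^2 + 10x + 17
image of x^3: x^3 + 15x^2 + 51x + 65
image of x^4: x^4 + 20x^3 + 102x^2 + 260x + 257
image of x^5: x^5 + 25x^4 + 170x^3 + 650x^2 + 1285x + 1025
image of x^6: x^6 + 30x^5 + 255x^4 + 1300x^3 + 3855x^2 + 6150x + 4097
image of x^7: x^7 + 35x^6 + 357x^5 + 2275x^4 + 8995x^3 + 21525x^2 + 28679x + 16385
each image's coordinates form column j of the matrix


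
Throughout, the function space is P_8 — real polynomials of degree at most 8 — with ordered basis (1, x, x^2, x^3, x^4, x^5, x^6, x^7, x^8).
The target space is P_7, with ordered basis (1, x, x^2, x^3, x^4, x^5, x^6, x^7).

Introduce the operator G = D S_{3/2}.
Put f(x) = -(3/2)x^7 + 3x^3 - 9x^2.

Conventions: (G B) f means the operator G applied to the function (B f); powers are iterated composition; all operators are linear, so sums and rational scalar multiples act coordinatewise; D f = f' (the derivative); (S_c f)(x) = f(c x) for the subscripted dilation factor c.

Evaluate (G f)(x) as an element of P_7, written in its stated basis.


g(x) = -(45927/256)x^6 + (243/8)x^2 - (81/2)x

S_{3/2} f = -(6561/256)x^7 + (81/8)x^3 - (81/4)x^2
D S_{3/2} f = -(45927/256)x^6 + (243/8)x^2 - (81/2)x


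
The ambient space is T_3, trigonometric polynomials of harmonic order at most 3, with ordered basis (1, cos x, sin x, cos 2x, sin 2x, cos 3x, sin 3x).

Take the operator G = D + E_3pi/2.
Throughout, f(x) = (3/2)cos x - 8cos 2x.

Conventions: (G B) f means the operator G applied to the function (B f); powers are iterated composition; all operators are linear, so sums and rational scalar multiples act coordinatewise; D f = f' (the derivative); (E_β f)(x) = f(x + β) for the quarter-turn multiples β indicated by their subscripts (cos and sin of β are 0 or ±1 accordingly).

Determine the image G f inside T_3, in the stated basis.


the image equals g(x) = 8cos 2x + 16sin 2x

D f = -(3/2)sin x + 16sin 2x
E_3pi/2 f = (3/2)sin x + 8cos 2x
(D + E_3pi/2) f = 8cos 2x + 16sin 2x


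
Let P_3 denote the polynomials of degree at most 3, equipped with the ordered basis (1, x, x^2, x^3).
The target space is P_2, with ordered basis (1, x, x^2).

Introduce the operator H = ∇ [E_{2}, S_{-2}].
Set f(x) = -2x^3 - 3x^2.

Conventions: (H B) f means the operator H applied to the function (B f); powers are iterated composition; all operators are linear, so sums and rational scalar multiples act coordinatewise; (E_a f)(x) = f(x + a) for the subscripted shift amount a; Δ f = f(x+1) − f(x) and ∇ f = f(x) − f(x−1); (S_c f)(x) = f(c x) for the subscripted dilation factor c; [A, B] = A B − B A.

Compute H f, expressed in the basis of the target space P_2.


the result is g(x) = 288x - 72

S_{-2} f = 16x^3 - 12x^2
E_{2} S_{-2} f = 16x^3 + 84x^2 + 144x + 80
E_{2} f = -2x^3 - 15x^2 - 36x - 28
S_{-2} E_{2} f = 16x^3 - 60x^2 + 72x - 28
[E_{2}, S_{-2}] f = 144x^2 + 72x + 108
∇ [E_{2}, S_{-2}] f = 288x - 72


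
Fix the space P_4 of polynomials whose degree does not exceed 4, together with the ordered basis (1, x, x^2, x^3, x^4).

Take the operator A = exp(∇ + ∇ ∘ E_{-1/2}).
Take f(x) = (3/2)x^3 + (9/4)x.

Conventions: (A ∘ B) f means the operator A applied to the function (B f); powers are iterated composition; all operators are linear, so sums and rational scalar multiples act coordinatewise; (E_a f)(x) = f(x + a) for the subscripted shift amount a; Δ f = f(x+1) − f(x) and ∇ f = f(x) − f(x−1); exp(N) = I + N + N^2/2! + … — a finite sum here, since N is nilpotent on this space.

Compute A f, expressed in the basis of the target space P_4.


order-1 term: 9x^2 - (27/2)x + 87/8
order-2 term: 18x - 27
order-3 term: 12
the series for exp(∇ + ∇ ∘ E_{-1/2}) f terminates at order 3
exp(∇ + ∇ ∘ E_{-1/2}) f = (3/2)x^3 + 9x^2 + (27/4)x - 33/8

the image equals g(x) = (3/2)x^3 + 9x^2 + (27/4)x - 33/8


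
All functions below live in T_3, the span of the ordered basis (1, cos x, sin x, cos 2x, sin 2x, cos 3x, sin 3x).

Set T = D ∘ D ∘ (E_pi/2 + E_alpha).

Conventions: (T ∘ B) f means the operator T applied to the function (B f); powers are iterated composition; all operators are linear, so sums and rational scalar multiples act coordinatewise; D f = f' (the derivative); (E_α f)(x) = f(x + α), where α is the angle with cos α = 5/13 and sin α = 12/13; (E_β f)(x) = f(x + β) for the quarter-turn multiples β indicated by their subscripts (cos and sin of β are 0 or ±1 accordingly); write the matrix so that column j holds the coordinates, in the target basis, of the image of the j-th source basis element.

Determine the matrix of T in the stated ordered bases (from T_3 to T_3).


image of 1: 0
image of cos x: -(5/13)cos x + (25/13)sin x
image of sin x: -(25/13)cos x - (5/13)sin x
image of cos 2x: (1152/169)cos 2x + (480/169)sin 2x
image of sin 2x: -(480/169)cos 2x + (1152/169)sin 2x
image of cos 3x: (18315/2197)cos 3x - (27225/2197)sin 3x
image of sin 3x: (27225/2197)cos 3x + (18315/2197)sin 3x
each image's coordinates form column j of the matrix

the matrix is [[0, 0, 0, 0, 0, 0, 0]; [0, -5/13, -25/13, 0, 0, 0, 0]; [0, 25/13, -5/13, 0, 0, 0, 0]; [0, 0, 0, 1152/169, -480/169, 0, 0]; [0, 0, 0, 480/169, 1152/169, 0, 0]; [0, 0, 0, 0, 0, 18315/2197, 27225/2197]; [0, 0, 0, 0, 0, -27225/2197, 18315/2197]] (rows listed top to bottom)


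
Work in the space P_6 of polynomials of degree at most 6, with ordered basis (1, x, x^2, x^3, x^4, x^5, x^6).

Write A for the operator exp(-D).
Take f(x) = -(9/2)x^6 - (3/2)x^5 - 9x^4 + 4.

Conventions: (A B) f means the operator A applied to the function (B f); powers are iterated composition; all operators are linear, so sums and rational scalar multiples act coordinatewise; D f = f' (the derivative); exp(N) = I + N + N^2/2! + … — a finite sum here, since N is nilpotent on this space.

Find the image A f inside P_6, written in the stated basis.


order-1 term: 27x^5 + (15/2)x^4 + 36x^3
order-2 term: -(135/2)x^4 - 15x^3 - 54x^2
order-3 term: 90x^3 + 15x^2 + 36x
order-4 term: -(135/2)x^2 - (15/2)x - 9
order-5 term: 27x + 3/2
order-6 term: -9/2
the series for exp(-D) f terminates at order 6
exp(-D) f = -(9/2)x^6 + (51/2)x^5 - 69x^4 + 111x^3 - (213/2)x^2 + (111/2)x - 8

the result is g(x) = -(9/2)x^6 + (51/2)x^5 - 69x^4 + 111x^3 - (213/2)x^2 + (111/2)x - 8


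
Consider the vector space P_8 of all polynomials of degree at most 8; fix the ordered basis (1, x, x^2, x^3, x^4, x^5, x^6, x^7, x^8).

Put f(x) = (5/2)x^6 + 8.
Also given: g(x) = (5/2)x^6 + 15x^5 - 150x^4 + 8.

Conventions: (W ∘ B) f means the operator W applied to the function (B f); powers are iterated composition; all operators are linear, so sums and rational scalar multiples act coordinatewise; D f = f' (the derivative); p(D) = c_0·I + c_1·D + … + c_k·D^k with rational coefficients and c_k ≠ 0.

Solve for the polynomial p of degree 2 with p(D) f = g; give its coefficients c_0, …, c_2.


c_0 = 1, c_1 = 1, c_2 = -2

D^0 f = (5/2)x^6 + 8
D^1 f = 15x^5
D^2 f = 75x^4
matching coefficients of g against c_0 f + c_1 Df + … from the top degree down determines the c_i
solution: c_0 = 1, c_1 = 1, c_2 = -2


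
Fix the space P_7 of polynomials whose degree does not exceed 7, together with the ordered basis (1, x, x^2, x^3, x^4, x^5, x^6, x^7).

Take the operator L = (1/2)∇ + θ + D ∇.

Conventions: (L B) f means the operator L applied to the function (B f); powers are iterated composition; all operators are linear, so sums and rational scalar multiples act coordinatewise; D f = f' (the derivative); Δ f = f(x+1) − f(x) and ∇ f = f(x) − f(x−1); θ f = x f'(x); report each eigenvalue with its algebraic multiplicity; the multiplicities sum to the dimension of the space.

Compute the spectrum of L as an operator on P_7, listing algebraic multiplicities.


image of 1: 0
image of x: x + 1/2
image of x^2: 2x^2 + x + 3/2
image of x^3: 3x^3 + (3/2)x^2 + (9/2)x - 5/2
image of x^4: 4x^4 + 2x^3 + 9x^2 - 10x + 7/2
image of x^5: 5x^5 + (5/2)x^4 + 15x^3 - 25x^2 + (35/2)x - 9/2
image of x^6: 6x^6 + 3x^5 + (45/2)x^4 - 50x^3 + (105/2)x^2 - 27x + 11/2
image of x^7: 7x^7 + (7/2)x^6 + (63/2)x^5 - (175/2)x^4 + (245/2)x^3 - (189/2)x^2 + (77/2)x - 13/2
the matrix is upper triangular; its diagonal is (0, 1, 2, 3, 4, 5, 6, 7)
for a triangular matrix the eigenvalues are the diagonal entries, with algebraic multiplicity their repetition count

λ = 0 (multiplicity 1), λ = 1 (multiplicity 1), λ = 2 (multiplicity 1), λ = 3 (multiplicity 1), λ = 4 (multiplicity 1), λ = 5 (multiplicity 1), λ = 6 (multiplicity 1), λ = 7 (multiplicity 1)


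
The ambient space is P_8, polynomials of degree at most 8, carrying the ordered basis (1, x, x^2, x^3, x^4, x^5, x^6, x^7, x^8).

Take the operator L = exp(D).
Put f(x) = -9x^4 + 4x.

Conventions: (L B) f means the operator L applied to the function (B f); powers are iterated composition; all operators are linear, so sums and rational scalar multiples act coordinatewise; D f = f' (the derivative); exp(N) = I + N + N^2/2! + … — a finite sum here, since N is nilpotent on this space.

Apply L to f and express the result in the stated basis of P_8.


g(x) = -9x^4 - 36x^3 - 54x^2 - 32x - 5

order-1 term: -36x^3 + 4
order-2 term: -54x^2
order-3 term: -36x
order-4 term: -9
the series for exp(D) f terminates at order 4
exp(D) f = -9x^4 - 36x^3 - 54x^2 - 32x - 5


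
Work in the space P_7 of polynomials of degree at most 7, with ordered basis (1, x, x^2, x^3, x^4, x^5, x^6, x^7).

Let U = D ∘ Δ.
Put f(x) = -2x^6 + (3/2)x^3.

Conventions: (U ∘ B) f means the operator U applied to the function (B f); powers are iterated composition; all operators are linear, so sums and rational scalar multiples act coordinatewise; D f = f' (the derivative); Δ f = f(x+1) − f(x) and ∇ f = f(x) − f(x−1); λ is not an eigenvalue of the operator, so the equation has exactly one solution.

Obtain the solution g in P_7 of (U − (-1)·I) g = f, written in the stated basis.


write g with unknown coordinates in the stated basis and equate coefficients in (U − (-1)·I) g = f
solving from the highest basis element down gives g = -2x^6 + 60x^4 + (243/2)x^3 - 600x^2 - 1389x + 1215/2
check: U g = -60x^4 - 120x^3 + 600x^2 + 1389x - 1215/2
so U g − (-1)·g = -2x^6 + (3/2)x^3 = f ✓

g(x) = -2x^6 + 60x^4 + (243/2)x^3 - 600x^2 - 1389x + 1215/2


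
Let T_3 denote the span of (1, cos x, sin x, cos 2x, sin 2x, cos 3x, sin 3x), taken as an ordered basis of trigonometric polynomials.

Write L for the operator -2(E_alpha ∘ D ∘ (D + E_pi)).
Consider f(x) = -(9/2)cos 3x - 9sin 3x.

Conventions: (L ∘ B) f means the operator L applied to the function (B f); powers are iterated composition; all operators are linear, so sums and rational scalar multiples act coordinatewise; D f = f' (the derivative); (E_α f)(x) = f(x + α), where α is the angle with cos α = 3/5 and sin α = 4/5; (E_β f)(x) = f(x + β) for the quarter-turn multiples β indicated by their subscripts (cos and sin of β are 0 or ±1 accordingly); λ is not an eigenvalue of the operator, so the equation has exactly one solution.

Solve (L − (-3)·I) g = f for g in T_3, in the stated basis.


the image equals g(x) = (435/1418)cos 3x + (390/709)sin 3x

write g with unknown coordinates in the stated basis and equate coefficients in (L − (-3)·I) g = f
solving from the highest basis element down gives g = (435/1418)cos 3x + (390/709)sin 3x
check: L g = -(3843/709)cos 3x - (7551/709)sin 3x
so L g − (-3)·g = -(9/2)cos 3x - 9sin 3x = f ✓


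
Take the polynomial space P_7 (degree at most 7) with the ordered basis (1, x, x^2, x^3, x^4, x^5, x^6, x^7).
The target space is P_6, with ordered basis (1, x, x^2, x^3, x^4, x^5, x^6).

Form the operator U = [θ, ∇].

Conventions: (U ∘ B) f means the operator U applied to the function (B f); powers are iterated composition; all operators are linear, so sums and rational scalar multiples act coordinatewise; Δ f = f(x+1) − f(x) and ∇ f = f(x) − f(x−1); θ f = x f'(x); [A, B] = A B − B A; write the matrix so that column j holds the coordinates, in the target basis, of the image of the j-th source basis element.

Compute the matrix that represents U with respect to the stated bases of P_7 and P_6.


the matrix is [[0, -1, 2, -3, 4, -5, 6, -7]; [0, 0, -2, 6, -12, 20, -30, 42]; [0, 0, 0, -3, 12, -30, 60, -105]; [0, 0, 0, 0, -4, 20, -60, 140]; [0, 0, 0, 0, 0, -5, 30, -105]; [0, 0, 0, 0, 0, 0, -6, 42]; [0, 0, 0, 0, 0, 0, 0, -7]] (rows listed top to bottom)

image of 1: 0
image of x: -1
image of x^2: -2x + 2
image of x^3: -3x^2 + 6x - 3
image of x^4: -4x^3 + 12x^2 - 12x + 4
image of x^5: -5x^4 + 20x^3 - 30x^2 + 20x - 5
image of x^6: -6x^5 + 30x^4 - 60x^3 + 60x^2 - 30x + 6
image of x^7: -7x^6 + 42x^5 - 105x^4 + 140x^3 - 105x^2 + 42x - 7
each image's coordinates form column j of the matrix


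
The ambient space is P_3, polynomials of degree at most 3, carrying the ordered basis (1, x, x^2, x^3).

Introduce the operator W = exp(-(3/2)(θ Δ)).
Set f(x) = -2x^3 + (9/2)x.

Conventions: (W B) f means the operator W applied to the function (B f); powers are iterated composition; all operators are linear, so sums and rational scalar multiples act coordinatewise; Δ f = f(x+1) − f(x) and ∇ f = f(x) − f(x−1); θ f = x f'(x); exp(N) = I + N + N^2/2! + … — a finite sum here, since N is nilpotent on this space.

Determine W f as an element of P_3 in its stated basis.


g(x) = -2x^3 + 18x^2 - (27/2)x

order-1 term: 18x^2 + 9x
order-2 term: -27x
the series for exp(-(3/2)(θ Δ)) f terminates at order 2
exp(-(3/2)(θ Δ)) f = -2x^3 + 18x^2 - (27/2)x


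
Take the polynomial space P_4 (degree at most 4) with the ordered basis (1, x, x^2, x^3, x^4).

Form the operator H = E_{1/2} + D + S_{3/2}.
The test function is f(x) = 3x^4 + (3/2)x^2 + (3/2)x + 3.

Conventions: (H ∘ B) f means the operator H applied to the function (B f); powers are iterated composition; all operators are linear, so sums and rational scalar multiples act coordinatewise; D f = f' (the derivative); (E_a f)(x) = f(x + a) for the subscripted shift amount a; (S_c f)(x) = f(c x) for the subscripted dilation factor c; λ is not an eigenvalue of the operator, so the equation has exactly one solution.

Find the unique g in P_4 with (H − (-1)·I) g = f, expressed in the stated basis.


write g with unknown coordinates in the stated basis and equate coefficients in (H − (-1)·I) g = f
solving from the highest basis element down gives g = (48/113)x^4 - (2304/4859)x^3 + (3426/4859)x^2 - (4587/34013)x + 34679/34013
check: H g = (291/113)x^4 + (2304/4859)x^3 + (7725/9718)x^2 + (111213/68026)x + 67360/34013
so H g − (-1)·g = 3x^4 + (3/2)x^2 + (3/2)x + 3 = f ✓

g(x) = (48/113)x^4 - (2304/4859)x^3 + (3426/4859)x^2 - (4587/34013)x + 34679/34013


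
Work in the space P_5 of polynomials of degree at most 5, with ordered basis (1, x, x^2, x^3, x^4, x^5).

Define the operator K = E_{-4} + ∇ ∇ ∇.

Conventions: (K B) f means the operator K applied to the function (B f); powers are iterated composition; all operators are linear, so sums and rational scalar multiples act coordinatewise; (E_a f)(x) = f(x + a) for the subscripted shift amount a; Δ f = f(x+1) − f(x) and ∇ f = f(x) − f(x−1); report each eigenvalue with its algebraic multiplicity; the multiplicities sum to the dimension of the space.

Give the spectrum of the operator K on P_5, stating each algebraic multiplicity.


λ = 1 (multiplicity 6)

image of 1: 1
image of x: x - 4
image of x^2: x^2 - 8x + 16
image of x^3: x^3 - 12x^2 + 48x - 58
image of x^4: x^4 - 16x^3 + 96x^2 - 232x + 220
image of x^5: x^5 - 20x^4 + 160x^3 - 580x^2 + 1100x - 874
the matrix is upper triangular; its diagonal is (1, 1, 1, 1, 1, 1)
for a triangular matrix the eigenvalues are the diagonal entries, with algebraic multiplicity their repetition count


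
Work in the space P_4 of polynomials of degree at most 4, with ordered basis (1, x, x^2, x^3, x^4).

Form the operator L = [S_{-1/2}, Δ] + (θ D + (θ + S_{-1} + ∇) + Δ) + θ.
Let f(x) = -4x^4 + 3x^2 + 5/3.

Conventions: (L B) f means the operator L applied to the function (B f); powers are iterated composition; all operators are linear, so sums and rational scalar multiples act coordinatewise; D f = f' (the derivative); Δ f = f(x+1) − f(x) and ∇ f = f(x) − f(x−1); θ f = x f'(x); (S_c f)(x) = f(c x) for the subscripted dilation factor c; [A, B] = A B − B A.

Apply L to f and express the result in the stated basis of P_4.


Δ f = -16x^3 - 24x^2 - 10x - 1
S_{-1/2} Δ f = 2x^3 - 6x^2 + 5x - 1
S_{-1/2} f = -(1/4)x^4 + (3/4)x^2 + 5/3
Δ S_{-1/2} f = -x^3 - (3/2)x^2 + (1/2)x + 1/2
[S_{-1/2}, Δ] f = 3x^3 - (9/2)x^2 + (9/2)x - 3/2
D f = -16x^3 + 6x
θ D f = -48x^3 + 6x
θ f = -16x^4 + 6x^2
S_{-1} f = -4x^4 + 3x^2 + 5/3
∇ f = -16x^3 + 24x^2 - 10x + 1
(θ + S_{-1} + ∇) f = -20x^4 - 16x^3 + 33x^2 - 10x + 8/3
Δ f = -16x^3 - 24x^2 - 10x - 1
(θ D + (θ + S_{-1} + ∇) + Δ) f = -20x^4 - 80x^3 + 9x^2 - 14x + 5/3
θ f = -16x^4 + 6x^2
([S_{-1/2}, Δ] + (θ D + (θ + S_{-1} + ∇) + Δ) + θ) f = -36x^4 - 77x^3 + (21/2)x^2 - (19/2)x + 1/6

the image equals g(x) = -36x^4 - 77x^3 + (21/2)x^2 - (19/2)x + 1/6


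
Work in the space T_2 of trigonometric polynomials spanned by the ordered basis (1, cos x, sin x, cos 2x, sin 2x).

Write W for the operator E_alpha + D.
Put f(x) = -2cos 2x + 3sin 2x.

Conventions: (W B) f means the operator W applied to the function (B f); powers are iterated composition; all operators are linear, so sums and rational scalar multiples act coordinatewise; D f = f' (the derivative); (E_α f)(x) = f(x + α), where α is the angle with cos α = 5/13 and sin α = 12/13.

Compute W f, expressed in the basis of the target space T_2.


E_alpha f = (46/13)cos 2x - (9/13)sin 2x
D f = 6cos 2x + 4sin 2x
(E_alpha + D) f = (124/13)cos 2x + (43/13)sin 2x

the result is g(x) = (124/13)cos 2x + (43/13)sin 2x


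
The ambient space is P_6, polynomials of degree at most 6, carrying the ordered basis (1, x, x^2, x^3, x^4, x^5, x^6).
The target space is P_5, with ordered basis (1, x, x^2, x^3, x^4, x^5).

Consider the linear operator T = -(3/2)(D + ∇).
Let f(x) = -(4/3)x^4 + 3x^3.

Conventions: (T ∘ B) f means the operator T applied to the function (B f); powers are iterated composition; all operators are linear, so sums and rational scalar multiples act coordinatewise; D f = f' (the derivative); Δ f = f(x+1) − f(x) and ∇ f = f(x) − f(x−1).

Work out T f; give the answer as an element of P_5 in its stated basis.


g(x) = 16x^3 - 39x^2 + (43/2)x - 13/2

D f = -(16/3)x^3 + 9x^2
∇ f = -(16/3)x^3 + 17x^2 - (43/3)x + 13/3
(D + ∇) f = -(32/3)x^3 + 26x^2 - (43/3)x + 13/3
(-(3/2)(D + ∇)) f = 16x^3 - 39x^2 + (43/2)x - 13/2


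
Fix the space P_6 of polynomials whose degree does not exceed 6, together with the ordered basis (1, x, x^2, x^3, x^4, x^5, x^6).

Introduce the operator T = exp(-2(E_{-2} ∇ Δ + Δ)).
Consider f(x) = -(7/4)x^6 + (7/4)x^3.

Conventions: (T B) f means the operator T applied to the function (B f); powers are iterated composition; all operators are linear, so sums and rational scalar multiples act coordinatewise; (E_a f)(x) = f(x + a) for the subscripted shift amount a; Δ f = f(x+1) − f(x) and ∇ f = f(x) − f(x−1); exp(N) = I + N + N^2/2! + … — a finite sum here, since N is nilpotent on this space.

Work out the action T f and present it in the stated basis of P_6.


order-1 term: 21x^5 + (315/2)x^4 - 770x^3 + 2667x^2 - (7581/2)x + 2149
order-2 term: -105x^4 - 1260x^3 + 1785x^2 + 3171x - 16954
order-3 term: 280x^3 + 3780x^2 + 2100x - 11354
order-4 term: -420x^2 - 5040x - 5180
order-5 term: 336x + 2520
order-6 term: -112
the series for exp(-2(E_{-2} ∇ Δ + Δ)) f terminates at order 6
exp(-2(E_{-2} ∇ Δ + Δ)) f = -(7/4)x^6 + 21x^5 + (105/2)x^4 - (6993/4)x^3 + 7812x^2 - (6447/2)x - 28931

the image equals g(x) = -(7/4)x^6 + 21x^5 + (105/2)x^4 - (6993/4)x^3 + 7812x^2 - (6447/2)x - 28931


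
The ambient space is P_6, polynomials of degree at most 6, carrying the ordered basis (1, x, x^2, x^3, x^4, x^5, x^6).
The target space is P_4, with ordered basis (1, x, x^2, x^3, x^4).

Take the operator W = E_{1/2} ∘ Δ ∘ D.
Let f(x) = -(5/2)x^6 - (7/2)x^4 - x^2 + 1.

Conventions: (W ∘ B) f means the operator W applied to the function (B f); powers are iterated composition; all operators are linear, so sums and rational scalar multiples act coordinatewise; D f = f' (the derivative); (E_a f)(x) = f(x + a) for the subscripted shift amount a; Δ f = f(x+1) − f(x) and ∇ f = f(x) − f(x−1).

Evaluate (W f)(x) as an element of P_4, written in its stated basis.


D f = -15x^5 - 14x^3 - 2x
Δ D f = -75x^4 - 150x^3 - 192x^2 - 117x - 31
E_{1/2} Δ D f = -75x^4 - 300x^3 - (1059/2)x^2 - 459x - 2575/16

the image equals g(x) = -75x^4 - 300x^3 - (1059/2)x^2 - 459x - 2575/16


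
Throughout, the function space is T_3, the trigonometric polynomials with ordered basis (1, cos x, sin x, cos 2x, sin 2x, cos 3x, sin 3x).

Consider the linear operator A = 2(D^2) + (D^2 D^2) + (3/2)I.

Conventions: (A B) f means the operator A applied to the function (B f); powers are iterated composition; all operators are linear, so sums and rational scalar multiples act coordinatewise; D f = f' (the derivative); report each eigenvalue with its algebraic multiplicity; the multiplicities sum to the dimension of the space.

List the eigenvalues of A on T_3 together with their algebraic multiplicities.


image of 1: 3/2
image of cos x: (1/2)cos x
image of sin x: (1/2)sin x
image of cos 2x: (19/2)cos 2x
image of sin 2x: (19/2)sin 2x
image of cos 3x: (129/2)cos 3x
image of sin 3x: (129/2)sin 3x
the matrix is diagonal; its diagonal is (3/2, 1/2, 1/2, 19/2, 19/2, 129/2, 129/2)
for a triangular matrix the eigenvalues are the diagonal entries, with algebraic multiplicity their repetition count

λ = 1/2 (multiplicity 2), λ = 3/2 (multiplicity 1), λ = 19/2 (multiplicity 2), λ = 129/2 (multiplicity 2)


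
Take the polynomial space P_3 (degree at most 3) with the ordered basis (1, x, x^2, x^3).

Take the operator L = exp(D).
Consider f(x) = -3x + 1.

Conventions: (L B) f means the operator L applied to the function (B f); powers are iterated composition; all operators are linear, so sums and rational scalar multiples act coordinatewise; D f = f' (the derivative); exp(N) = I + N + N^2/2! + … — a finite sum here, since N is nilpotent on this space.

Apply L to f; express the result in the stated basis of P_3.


order-1 term: -3
the series for exp(D) f terminates at order 1
exp(D) f = -3x - 2

g(x) = -3x - 2


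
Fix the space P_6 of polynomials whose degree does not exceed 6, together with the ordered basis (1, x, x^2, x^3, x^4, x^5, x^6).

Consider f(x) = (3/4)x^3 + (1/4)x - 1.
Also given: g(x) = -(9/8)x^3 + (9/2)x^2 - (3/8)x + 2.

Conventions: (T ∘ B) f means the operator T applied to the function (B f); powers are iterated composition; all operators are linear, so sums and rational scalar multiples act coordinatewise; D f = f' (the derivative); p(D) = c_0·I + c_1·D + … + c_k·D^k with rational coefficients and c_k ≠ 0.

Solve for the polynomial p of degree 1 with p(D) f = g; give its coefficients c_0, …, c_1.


p(D) = -(3/2)·I + 2·D, i.e. c_0 = -3/2, c_1 = 2

D^0 f = (3/4)x^3 + (1/4)x - 1
D^1 f = (9/4)x^2 + 1/4
matching coefficients of g against c_0 f + c_1 Df + … from the top degree down determines the c_i
solution: c_0 = -3/2, c_1 = 2


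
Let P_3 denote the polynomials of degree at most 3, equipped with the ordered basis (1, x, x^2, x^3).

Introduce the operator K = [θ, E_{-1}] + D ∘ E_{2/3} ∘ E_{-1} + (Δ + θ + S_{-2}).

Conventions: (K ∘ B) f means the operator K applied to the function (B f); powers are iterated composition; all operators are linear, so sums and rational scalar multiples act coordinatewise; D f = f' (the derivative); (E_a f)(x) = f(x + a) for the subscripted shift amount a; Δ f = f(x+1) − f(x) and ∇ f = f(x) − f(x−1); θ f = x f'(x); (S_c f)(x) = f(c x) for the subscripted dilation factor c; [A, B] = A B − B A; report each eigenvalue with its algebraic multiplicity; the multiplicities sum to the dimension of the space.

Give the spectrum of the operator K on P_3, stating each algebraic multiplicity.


image of 1: 1
image of x: -x + 3
image of x^2: 6x^2 + 6x - 5/3
image of x^3: -5x^3 + 9x^2 - 5x + 13/3
the matrix is upper triangular; its diagonal is (1, -1, 6, -5)
for a triangular matrix the eigenvalues are the diagonal entries, with algebraic multiplicity their repetition count

λ = -5 (multiplicity 1), λ = -1 (multiplicity 1), λ = 1 (multiplicity 1), λ = 6 (multiplicity 1)


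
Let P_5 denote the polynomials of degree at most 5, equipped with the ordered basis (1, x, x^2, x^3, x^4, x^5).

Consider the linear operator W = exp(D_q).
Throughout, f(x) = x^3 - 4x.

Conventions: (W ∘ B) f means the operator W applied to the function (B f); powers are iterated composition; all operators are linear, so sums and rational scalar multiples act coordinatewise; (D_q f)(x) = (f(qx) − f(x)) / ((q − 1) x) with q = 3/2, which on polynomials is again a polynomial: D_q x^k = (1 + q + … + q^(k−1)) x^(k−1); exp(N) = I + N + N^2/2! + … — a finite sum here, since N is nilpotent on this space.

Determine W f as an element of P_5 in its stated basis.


the image equals g(x) = x^3 + (19/4)x^2 + (31/16)x - 97/48

order-1 term: (19/4)x^2 - 4
order-2 term: (95/16)x
order-3 term: 95/48
the series for exp(D_q) f terminates at order 3
exp(D_q) f = x^3 + (19/4)x^2 + (31/16)x - 97/48


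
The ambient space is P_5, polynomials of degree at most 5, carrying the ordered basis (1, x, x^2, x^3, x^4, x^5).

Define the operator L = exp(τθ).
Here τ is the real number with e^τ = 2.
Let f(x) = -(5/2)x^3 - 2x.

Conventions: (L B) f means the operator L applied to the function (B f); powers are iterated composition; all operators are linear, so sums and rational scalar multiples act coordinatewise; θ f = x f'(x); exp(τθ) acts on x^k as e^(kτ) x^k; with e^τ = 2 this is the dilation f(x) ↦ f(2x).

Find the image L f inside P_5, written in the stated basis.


the result is g(x) = -20x^3 - 4x

exp(τθ) x^k = e^(kτ) x^k; with e^τ = 2 this sends x^k to 2^k x^k
x ↦ 2 x
x^3 ↦ 8 x^3
applying this coordinatewise to f: exp(τθ) f = -20x^3 - 4x
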